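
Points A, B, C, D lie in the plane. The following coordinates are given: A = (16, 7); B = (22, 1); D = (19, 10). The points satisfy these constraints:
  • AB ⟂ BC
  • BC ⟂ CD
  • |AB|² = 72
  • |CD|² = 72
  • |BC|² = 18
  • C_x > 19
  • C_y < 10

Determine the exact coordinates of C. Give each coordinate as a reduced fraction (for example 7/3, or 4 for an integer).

C = (25, 4)

1. C_x = 25  [[AB ⟂ BC ⇒ 6x-6y-126=0] ∩ [|C−(19, 10)|²=72]]
2. C_y = 4  [[AB ⟂ BC ⇒ 6x-6y-126=0] ∩ [|C−(19, 10)|²=72]]
   so C = (25, 4)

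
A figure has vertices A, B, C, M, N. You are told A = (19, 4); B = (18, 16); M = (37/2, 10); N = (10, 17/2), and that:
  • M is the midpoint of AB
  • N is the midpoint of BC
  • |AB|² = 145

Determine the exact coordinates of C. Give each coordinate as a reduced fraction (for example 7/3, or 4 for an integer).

1. C_x = 2  [C = 2·N−B = 2·(10, 17/2)−(18, 16)]
2. C_y = 1  [C = 2·N−B = 2·(10, 17/2)−(18, 16)]
   so C = (2, 1)

C = (2, 1)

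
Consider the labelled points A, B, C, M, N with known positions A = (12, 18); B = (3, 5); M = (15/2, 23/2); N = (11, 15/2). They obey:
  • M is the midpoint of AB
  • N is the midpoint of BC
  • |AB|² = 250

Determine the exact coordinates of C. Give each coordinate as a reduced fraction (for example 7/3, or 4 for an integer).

1. C_x = 19  [C = 2·N−B = 2·(11, 15/2)−(3, 5)]
2. C_y = 10  [C = 2·N−B = 2·(11, 15/2)−(3, 5)]
   so C = (19, 10)

C = (19, 10)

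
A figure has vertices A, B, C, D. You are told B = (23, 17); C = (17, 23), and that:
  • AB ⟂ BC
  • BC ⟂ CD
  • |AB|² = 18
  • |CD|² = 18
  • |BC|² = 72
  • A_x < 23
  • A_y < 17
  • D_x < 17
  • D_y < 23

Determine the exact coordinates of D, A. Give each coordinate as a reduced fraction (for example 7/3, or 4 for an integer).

1. D_x = 14  [[BC ⟂ CD ⇒ -6x+6y-36=0] ∩ [|D−(17, 23)|²=18]]
2. D_y = 20  [[BC ⟂ CD ⇒ -6x+6y-36=0] ∩ [|D−(17, 23)|²=18]]
   so D = (14, 20)
3. A_x = 20  [[AB ⟂ BC ⇒ 6x-6y-36=0] ∩ [|A−(23, 17)|²=18]]
4. A_y = 14  [[AB ⟂ BC ⇒ 6x-6y-36=0] ∩ [|A−(23, 17)|²=18]]
   so A = (20, 14)

D = (14, 20)
A = (20, 14)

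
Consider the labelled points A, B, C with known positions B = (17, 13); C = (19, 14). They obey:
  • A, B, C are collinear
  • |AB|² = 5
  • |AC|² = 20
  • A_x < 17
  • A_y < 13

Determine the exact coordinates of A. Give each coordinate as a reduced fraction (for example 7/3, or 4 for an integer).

1. A_x = 15  [[A, B, C are collinear ⇒ -1x+2y-9=0] ∩ [|A−(17, 13)|²=5]]
2. A_y = 12  [[A, B, C are collinear ⇒ -1x+2y-9=0] ∩ [|A−(17, 13)|²=5]]
   so A = (15, 12)

A = (15, 12)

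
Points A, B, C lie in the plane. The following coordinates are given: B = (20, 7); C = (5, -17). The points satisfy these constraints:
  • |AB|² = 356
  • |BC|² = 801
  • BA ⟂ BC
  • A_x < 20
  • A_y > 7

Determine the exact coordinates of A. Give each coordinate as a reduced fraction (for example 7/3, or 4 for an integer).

1. A_x = 4  [[BA ⟂ BC ⇒ -15x-24y+468=0] ∩ [|A−(20, 7)|²=356]]
2. A_y = 17  [[BA ⟂ BC ⇒ -15x-24y+468=0] ∩ [|A−(20, 7)|²=356]]
   so A = (4, 17)

A = (4, 17)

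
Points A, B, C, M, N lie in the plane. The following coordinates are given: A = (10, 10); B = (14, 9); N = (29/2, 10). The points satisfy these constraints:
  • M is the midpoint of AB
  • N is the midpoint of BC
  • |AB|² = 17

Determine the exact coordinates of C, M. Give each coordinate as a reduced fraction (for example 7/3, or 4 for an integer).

C = (15, 11)
M = (12, 19/2)

1. M_x = 12  [2·M = A+B = (10, 10)+(14, 9)]
2. M_y = 19/2  [2·M = A+B = (10, 10)+(14, 9)]
   so M = (12, 19/2)
3. C_x = 15  [C = 2·N−B = 2·(29/2, 10)−(14, 9)]
4. C_y = 11  [C = 2·N−B = 2·(29/2, 10)−(14, 9)]
   so C = (15, 11)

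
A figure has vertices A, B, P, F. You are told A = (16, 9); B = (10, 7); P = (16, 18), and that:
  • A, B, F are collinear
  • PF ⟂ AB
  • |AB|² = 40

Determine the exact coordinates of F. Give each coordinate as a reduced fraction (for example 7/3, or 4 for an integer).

F = (187/10, 99/10)

1. F_x = 187/10  [[A, B, F are collinear ⇒ 2x-6y+22=0] ∩ [PF ⟂ AB ⇒ -6x-2y+132=0]]
2. F_y = 99/10  [[A, B, F are collinear ⇒ 2x-6y+22=0] ∩ [PF ⟂ AB ⇒ -6x-2y+132=0]]
   so F = (187/10, 99/10)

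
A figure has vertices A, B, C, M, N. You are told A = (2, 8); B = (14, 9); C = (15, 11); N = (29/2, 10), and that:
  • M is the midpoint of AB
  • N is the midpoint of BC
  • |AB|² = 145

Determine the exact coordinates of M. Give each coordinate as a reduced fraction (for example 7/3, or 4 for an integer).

M = (8, 17/2)

1. M_x = 8  [2·M = A+B = (2, 8)+(14, 9)]
2. M_y = 17/2  [2·M = A+B = (2, 8)+(14, 9)]
   so M = (8, 17/2)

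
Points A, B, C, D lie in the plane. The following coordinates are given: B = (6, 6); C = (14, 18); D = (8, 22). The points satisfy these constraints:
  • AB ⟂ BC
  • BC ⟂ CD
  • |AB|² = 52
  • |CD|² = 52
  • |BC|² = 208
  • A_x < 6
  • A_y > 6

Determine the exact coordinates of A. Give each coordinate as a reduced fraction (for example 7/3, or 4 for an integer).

A = (0, 10)

1. A_x = 0  [[AB ⟂ BC ⇒ -8x-12y+120=0] ∩ [|A−(6, 6)|²=52]]
2. A_y = 10  [[AB ⟂ BC ⇒ -8x-12y+120=0] ∩ [|A−(6, 6)|²=52]]
   so A = (0, 10)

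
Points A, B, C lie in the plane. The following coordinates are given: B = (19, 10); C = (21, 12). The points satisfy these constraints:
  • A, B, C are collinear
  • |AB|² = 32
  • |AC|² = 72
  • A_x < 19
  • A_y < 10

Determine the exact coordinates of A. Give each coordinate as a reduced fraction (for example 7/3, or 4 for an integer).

A = (15, 6)

1. A_x = 15  [[A, B, C are collinear ⇒ -2x+2y+18=0] ∩ [|A−(19, 10)|²=32]]
2. A_y = 6  [[A, B, C are collinear ⇒ -2x+2y+18=0] ∩ [|A−(19, 10)|²=32]]
   so A = (15, 6)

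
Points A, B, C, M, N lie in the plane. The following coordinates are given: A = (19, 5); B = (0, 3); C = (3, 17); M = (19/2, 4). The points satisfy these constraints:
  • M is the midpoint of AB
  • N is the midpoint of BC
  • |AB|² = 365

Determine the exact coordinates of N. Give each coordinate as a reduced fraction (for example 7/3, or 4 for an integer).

N = (3/2, 10)

1. N_x = 3/2  [2·N = B+C = (0, 3)+(3, 17)]
2. N_y = 10  [2·N = B+C = (0, 3)+(3, 17)]
   so N = (3/2, 10)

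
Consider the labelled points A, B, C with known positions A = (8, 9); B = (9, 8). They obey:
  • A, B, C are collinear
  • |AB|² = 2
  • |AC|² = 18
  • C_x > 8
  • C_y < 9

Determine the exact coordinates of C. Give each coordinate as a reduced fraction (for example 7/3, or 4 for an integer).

1. C_x = 11  [[A, B, C are collinear ⇒ 1x+1y-17=0] ∩ [|C−(8, 9)|²=18]]
2. C_y = 6  [[A, B, C are collinear ⇒ 1x+1y-17=0] ∩ [|C−(8, 9)|²=18]]
   so C = (11, 6)

C = (11, 6)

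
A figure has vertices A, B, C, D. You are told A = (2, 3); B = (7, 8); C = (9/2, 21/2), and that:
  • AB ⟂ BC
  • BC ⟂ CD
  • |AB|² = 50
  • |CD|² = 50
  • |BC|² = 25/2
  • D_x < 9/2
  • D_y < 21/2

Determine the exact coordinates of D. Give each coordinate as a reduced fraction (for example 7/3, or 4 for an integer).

1. D_x = -1/2  [[BC ⟂ CD ⇒ -5/2x+5/2y-15=0] ∩ [|D−(9/2, 21/2)|²=50]]
2. D_y = 11/2  [[BC ⟂ CD ⇒ -5/2x+5/2y-15=0] ∩ [|D−(9/2, 21/2)|²=50]]
   so D = (-1/2, 11/2)

D = (-1/2, 11/2)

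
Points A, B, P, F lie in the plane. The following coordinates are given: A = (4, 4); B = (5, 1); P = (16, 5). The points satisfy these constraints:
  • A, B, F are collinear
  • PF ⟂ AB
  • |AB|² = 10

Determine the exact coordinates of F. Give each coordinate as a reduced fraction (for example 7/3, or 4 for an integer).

F = (49/10, 13/10)

1. F_x = 49/10  [[A, B, F are collinear ⇒ 3x+1y-16=0] ∩ [PF ⟂ AB ⇒ 1x-3y-1=0]]
2. F_y = 13/10  [[A, B, F are collinear ⇒ 3x+1y-16=0] ∩ [PF ⟂ AB ⇒ 1x-3y-1=0]]
   so F = (49/10, 13/10)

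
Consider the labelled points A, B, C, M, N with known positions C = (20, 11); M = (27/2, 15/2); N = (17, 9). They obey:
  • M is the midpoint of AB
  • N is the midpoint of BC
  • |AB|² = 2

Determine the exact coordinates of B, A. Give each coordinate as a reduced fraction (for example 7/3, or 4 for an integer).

B = (14, 7)
A = (13, 8)

1. B_x = 14  [B = 2·N−C = 2·(17, 9)−(20, 11)]
2. B_y = 7  [B = 2·N−C = 2·(17, 9)−(20, 11)]
   so B = (14, 7)
3. A_x = 13  [A = 2·M−B = 2·(27/2, 15/2)−(14, 7)]
4. A_y = 8  [A = 2·M−B = 2·(27/2, 15/2)−(14, 7)]
   so A = (13, 8)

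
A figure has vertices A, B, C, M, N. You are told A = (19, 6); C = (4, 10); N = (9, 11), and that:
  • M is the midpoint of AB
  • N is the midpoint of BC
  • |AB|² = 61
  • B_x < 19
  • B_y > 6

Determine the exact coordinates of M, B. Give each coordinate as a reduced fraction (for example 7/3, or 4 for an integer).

1. B_x = 14  [B = 2·N−C = 2·(9, 11)−(4, 10)]
2. B_y = 12  [B = 2·N−C = 2·(9, 11)−(4, 10)]
   so B = (14, 12)
3. M_x = 33/2  [2·M = A+B = (19, 6)+(14, 12)]
4. M_y = 9  [2·M = A+B = (19, 6)+(14, 12)]
   so M = (33/2, 9)

M = (33/2, 9)
B = (14, 12)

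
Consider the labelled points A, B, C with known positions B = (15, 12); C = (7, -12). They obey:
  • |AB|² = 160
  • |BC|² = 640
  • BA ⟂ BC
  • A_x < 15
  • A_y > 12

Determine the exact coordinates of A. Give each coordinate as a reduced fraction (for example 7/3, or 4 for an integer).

A = (3, 16)

1. A_x = 3  [[BA ⟂ BC ⇒ -8x-24y+408=0] ∩ [|A−(15, 12)|²=160]]
2. A_y = 16  [[BA ⟂ BC ⇒ -8x-24y+408=0] ∩ [|A−(15, 12)|²=160]]
   so A = (3, 16)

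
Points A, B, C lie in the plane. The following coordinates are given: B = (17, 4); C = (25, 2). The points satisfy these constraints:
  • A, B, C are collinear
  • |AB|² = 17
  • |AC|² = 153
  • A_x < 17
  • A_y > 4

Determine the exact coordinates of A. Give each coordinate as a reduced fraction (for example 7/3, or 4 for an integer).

A = (13, 5)

1. A_x = 13  [[A, B, C are collinear ⇒ 2x+8y-66=0] ∩ [|A−(17, 4)|²=17]]
2. A_y = 5  [[A, B, C are collinear ⇒ 2x+8y-66=0] ∩ [|A−(17, 4)|²=17]]
   so A = (13, 5)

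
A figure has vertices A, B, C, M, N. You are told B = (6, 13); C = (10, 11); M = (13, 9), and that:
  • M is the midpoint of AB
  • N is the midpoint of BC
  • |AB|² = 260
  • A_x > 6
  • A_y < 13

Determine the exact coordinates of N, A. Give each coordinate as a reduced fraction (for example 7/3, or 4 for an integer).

1. A_x = 20  [A = 2·M−B = 2·(13, 9)−(6, 13)]
2. A_y = 5  [A = 2·M−B = 2·(13, 9)−(6, 13)]
   so A = (20, 5)
3. N_x = 8  [2·N = B+C = (6, 13)+(10, 11)]
4. N_y = 12  [2·N = B+C = (6, 13)+(10, 11)]
   so N = (8, 12)

N = (8, 12)
A = (20, 5)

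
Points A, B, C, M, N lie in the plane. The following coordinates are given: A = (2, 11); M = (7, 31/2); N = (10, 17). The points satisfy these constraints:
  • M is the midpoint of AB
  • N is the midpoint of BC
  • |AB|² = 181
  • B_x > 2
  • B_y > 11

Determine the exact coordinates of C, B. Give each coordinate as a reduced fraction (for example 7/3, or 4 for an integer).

C = (8, 14)
B = (12, 20)

1. B_x = 12  [B = 2·M−A = 2·(7, 31/2)−(2, 11)]
2. B_y = 20  [B = 2·M−A = 2·(7, 31/2)−(2, 11)]
   so B = (12, 20)
3. C_x = 8  [C = 2·N−B = 2·(10, 17)−(12, 20)]
4. C_y = 14  [C = 2·N−B = 2·(10, 17)−(12, 20)]
   so C = (8, 14)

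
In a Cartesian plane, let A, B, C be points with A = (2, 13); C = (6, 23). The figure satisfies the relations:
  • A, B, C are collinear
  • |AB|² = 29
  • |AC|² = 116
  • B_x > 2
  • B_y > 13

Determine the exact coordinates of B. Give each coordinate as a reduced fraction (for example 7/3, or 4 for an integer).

1. B_x = 4  [[A, B, C are collinear ⇒ 10x-4y+32=0] ∩ [|B−(2, 13)|²=29]]
2. B_y = 18  [[A, B, C are collinear ⇒ 10x-4y+32=0] ∩ [|B−(2, 13)|²=29]]
   so B = (4, 18)

B = (4, 18)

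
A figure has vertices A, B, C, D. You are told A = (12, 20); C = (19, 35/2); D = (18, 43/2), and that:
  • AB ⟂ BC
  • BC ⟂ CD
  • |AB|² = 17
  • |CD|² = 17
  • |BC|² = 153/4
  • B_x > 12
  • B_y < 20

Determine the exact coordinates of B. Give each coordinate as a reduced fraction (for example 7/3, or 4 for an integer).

B = (13, 16)

1. B_x = 13  [[BC ⟂ CD ⇒ 1x-4y+51=0] ∩ [|B−(12, 20)|²=17]]
2. B_y = 16  [[BC ⟂ CD ⇒ 1x-4y+51=0] ∩ [|B−(12, 20)|²=17]]
   so B = (13, 16)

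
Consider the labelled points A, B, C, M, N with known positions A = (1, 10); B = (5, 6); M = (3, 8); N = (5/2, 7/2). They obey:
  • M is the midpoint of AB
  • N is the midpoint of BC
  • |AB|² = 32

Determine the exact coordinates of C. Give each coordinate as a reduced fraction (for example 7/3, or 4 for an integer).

C = (0, 1)

1. C_x = 0  [C = 2·N−B = 2·(5/2, 7/2)−(5, 6)]
2. C_y = 1  [C = 2·N−B = 2·(5/2, 7/2)−(5, 6)]
   so C = (0, 1)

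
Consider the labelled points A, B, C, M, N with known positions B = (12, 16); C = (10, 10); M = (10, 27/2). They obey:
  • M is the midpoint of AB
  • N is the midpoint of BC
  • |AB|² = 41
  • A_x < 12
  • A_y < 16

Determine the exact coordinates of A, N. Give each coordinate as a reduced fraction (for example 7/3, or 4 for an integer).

A = (8, 11)
N = (11, 13)

1. A_x = 8  [A = 2·M−B = 2·(10, 27/2)−(12, 16)]
2. A_y = 11  [A = 2·M−B = 2·(10, 27/2)−(12, 16)]
   so A = (8, 11)
3. N_x = 11  [2·N = B+C = (12, 16)+(10, 10)]
4. N_y = 13  [2·N = B+C = (12, 16)+(10, 10)]
   so N = (11, 13)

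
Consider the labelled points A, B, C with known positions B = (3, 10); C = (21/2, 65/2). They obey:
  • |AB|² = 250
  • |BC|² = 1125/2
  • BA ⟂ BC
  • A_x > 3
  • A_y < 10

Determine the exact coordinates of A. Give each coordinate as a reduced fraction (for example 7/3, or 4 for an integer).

A = (18, 5)

1. A_x = 18  [[BA ⟂ BC ⇒ 15/2x+45/2y-495/2=0] ∩ [|A−(3, 10)|²=250]]
2. A_y = 5  [[BA ⟂ BC ⇒ 15/2x+45/2y-495/2=0] ∩ [|A−(3, 10)|²=250]]
   so A = (18, 5)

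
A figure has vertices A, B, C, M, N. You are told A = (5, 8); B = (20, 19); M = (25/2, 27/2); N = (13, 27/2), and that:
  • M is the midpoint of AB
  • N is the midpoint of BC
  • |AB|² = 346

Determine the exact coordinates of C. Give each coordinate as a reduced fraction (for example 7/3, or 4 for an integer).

C = (6, 8)

1. C_x = 6  [C = 2·N−B = 2·(13, 27/2)−(20, 19)]
2. C_y = 8  [C = 2·N−B = 2·(13, 27/2)−(20, 19)]
   so C = (6, 8)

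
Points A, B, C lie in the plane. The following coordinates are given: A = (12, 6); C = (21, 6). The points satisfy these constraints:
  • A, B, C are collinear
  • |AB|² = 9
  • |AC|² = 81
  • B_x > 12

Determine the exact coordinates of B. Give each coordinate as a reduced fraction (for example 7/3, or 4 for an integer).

B = (15, 6)

1. B_x = 15  [[A, B, C are collinear ⇒ -9y+54=0] ∩ [|B−(12, 6)|²=9]]
2. B_y = 6  [[A, B, C are collinear ⇒ -9y+54=0] ∩ [|B−(12, 6)|²=9]]
   so B = (15, 6)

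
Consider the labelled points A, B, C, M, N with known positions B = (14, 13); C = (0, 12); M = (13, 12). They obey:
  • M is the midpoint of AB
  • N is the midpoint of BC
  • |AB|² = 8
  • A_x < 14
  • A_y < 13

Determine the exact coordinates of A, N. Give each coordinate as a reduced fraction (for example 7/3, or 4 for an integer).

A = (12, 11)
N = (7, 25/2)

1. A_x = 12  [A = 2·M−B = 2·(13, 12)−(14, 13)]
2. A_y = 11  [A = 2·M−B = 2·(13, 12)−(14, 13)]
   so A = (12, 11)
3. N_x = 7  [2·N = B+C = (14, 13)+(0, 12)]
4. N_y = 25/2  [2·N = B+C = (14, 13)+(0, 12)]
   so N = (7, 25/2)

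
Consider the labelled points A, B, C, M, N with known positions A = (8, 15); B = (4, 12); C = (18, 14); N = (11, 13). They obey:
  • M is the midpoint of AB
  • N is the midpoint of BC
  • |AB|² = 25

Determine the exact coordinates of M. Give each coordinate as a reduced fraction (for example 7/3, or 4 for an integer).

M = (6, 27/2)

1. M_x = 6  [2·M = A+B = (8, 15)+(4, 12)]
2. M_y = 27/2  [2·M = A+B = (8, 15)+(4, 12)]
   so M = (6, 27/2)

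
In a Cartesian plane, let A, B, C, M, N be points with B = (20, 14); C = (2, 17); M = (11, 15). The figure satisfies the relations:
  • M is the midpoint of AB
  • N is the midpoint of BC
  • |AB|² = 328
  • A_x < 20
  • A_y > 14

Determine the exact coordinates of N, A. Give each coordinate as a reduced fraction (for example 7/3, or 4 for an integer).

1. A_x = 2  [A = 2·M−B = 2·(11, 15)−(20, 14)]
2. A_y = 16  [A = 2·M−B = 2·(11, 15)−(20, 14)]
   so A = (2, 16)
3. N_x = 11  [2·N = B+C = (20, 14)+(2, 17)]
4. N_y = 31/2  [2·N = B+C = (20, 14)+(2, 17)]
   so N = (11, 31/2)

N = (11, 31/2)
A = (2, 16)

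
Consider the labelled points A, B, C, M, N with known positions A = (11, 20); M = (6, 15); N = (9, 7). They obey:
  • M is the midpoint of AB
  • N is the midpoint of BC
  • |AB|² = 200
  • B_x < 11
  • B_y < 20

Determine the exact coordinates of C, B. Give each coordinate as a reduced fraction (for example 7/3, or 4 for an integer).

1. B_x = 1  [B = 2·M−A = 2·(6, 15)−(11, 20)]
2. B_y = 10  [B = 2·M−A = 2·(6, 15)−(11, 20)]
   so B = (1, 10)
3. C_x = 17  [C = 2·N−B = 2·(9, 7)−(1, 10)]
4. C_y = 4  [C = 2·N−B = 2·(9, 7)−(1, 10)]
   so C = (17, 4)

C = (17, 4)
B = (1, 10)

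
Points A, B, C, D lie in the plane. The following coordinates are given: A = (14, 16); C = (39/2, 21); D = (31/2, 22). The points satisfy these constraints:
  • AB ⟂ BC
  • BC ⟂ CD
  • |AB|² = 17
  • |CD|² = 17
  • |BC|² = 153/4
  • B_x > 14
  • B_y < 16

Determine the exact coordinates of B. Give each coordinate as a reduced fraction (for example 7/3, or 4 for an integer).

1. B_x = 18  [[BC ⟂ CD ⇒ 4x-1y-57=0] ∩ [|B−(14, 16)|²=17]]
2. B_y = 15  [[BC ⟂ CD ⇒ 4x-1y-57=0] ∩ [|B−(14, 16)|²=17]]
   so B = (18, 15)

B = (18, 15)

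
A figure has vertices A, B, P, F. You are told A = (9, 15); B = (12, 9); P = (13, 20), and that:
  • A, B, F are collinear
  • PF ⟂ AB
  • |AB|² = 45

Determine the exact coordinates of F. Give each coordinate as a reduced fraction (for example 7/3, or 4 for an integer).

F = (39/5, 87/5)

1. F_x = 39/5  [[A, B, F are collinear ⇒ 6x+3y-99=0] ∩ [PF ⟂ AB ⇒ 3x-6y+81=0]]
2. F_y = 87/5  [[A, B, F are collinear ⇒ 6x+3y-99=0] ∩ [PF ⟂ AB ⇒ 3x-6y+81=0]]
   so F = (39/5, 87/5)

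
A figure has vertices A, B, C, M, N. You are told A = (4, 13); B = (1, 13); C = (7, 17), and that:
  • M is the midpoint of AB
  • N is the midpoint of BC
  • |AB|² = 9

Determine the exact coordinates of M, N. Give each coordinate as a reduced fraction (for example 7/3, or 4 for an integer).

1. M_x = 5/2  [2·M = A+B = (4, 13)+(1, 13)]
2. M_y = 13  [2·M = A+B = (4, 13)+(1, 13)]
   so M = (5/2, 13)
3. N_x = 4  [2·N = B+C = (1, 13)+(7, 17)]
4. N_y = 15  [2·N = B+C = (1, 13)+(7, 17)]
   so N = (4, 15)

M = (5/2, 13)
N = (4, 15)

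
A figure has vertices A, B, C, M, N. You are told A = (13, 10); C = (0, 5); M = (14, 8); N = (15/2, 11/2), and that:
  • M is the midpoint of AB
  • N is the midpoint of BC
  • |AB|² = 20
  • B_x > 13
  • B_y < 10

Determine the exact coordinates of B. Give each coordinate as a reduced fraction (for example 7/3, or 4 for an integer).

1. B_x = 15  [B = 2·M−A = 2·(14, 8)−(13, 10)]
2. B_y = 6  [B = 2·M−A = 2·(14, 8)−(13, 10)]
   so B = (15, 6)

B = (15, 6)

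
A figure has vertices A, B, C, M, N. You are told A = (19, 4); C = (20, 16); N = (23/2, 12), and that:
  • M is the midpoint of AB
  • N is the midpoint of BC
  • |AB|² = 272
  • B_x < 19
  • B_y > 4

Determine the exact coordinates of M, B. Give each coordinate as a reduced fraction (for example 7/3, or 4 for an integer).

M = (11, 6)
B = (3, 8)

1. B_x = 3  [B = 2·N−C = 2·(23/2, 12)−(20, 16)]
2. B_y = 8  [B = 2·N−C = 2·(23/2, 12)−(20, 16)]
   so B = (3, 8)
3. M_x = 11  [2·M = A+B = (19, 4)+(3, 8)]
4. M_y = 6  [2·M = A+B = (19, 4)+(3, 8)]
   so M = (11, 6)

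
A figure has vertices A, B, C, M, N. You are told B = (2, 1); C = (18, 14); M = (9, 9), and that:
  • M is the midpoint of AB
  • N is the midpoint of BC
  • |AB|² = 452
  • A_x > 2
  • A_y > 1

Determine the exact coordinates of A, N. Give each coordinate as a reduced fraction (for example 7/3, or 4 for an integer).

A = (16, 17)
N = (10, 15/2)

1. A_x = 16  [A = 2·M−B = 2·(9, 9)−(2, 1)]
2. A_y = 17  [A = 2·M−B = 2·(9, 9)−(2, 1)]
   so A = (16, 17)
3. N_x = 10  [2·N = B+C = (2, 1)+(18, 14)]
4. N_y = 15/2  [2·N = B+C = (2, 1)+(18, 14)]
   so N = (10, 15/2)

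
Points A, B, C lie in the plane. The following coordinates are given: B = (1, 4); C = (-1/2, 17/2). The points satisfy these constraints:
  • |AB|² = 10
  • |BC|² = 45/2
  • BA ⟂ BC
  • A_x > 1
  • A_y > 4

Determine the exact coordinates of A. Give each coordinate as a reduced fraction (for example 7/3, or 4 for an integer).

A = (4, 5)

1. A_x = 4  [[BA ⟂ BC ⇒ -3/2x+9/2y-33/2=0] ∩ [|A−(1, 4)|²=10]]
2. A_y = 5  [[BA ⟂ BC ⇒ -3/2x+9/2y-33/2=0] ∩ [|A−(1, 4)|²=10]]
   so A = (4, 5)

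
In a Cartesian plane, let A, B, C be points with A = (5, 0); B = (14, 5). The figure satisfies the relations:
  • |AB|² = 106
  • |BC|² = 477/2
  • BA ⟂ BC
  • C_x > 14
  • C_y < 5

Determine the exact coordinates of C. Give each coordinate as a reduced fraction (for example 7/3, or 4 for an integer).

1. C_x = 43/2  [[BA ⟂ BC ⇒ -9x-5y+151=0] ∩ [|C−(14, 5)|²=477/2]]
2. C_y = -17/2  [[BA ⟂ BC ⇒ -9x-5y+151=0] ∩ [|C−(14, 5)|²=477/2]]
   so C = (43/2, -17/2)

C = (43/2, -17/2)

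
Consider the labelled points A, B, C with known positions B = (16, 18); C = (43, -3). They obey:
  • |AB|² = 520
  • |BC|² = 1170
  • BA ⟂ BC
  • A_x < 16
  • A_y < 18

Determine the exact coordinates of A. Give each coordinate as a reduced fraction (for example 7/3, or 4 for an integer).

A = (2, 0)

1. A_x = 2  [[BA ⟂ BC ⇒ 27x-21y-54=0] ∩ [|A−(16, 18)|²=520]]
2. A_y = 0  [[BA ⟂ BC ⇒ 27x-21y-54=0] ∩ [|A−(16, 18)|²=520]]
   so A = (2, 0)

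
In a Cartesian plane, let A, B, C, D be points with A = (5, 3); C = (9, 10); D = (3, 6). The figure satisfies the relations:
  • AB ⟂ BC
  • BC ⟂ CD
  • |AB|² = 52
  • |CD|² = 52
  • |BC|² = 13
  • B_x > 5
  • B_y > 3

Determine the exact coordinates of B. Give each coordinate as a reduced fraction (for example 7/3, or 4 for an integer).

B = (11, 7)

1. B_x = 11  [[BC ⟂ CD ⇒ 6x+4y-94=0] ∩ [|B−(5, 3)|²=52]]
2. B_y = 7  [[BC ⟂ CD ⇒ 6x+4y-94=0] ∩ [|B−(5, 3)|²=52]]
   so B = (11, 7)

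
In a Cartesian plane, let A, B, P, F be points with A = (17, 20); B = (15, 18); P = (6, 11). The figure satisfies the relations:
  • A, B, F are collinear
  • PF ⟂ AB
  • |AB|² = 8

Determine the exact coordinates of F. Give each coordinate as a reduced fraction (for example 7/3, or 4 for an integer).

1. F_x = 7  [[A, B, F are collinear ⇒ 2x-2y+6=0] ∩ [PF ⟂ AB ⇒ -2x-2y+34=0]]
2. F_y = 10  [[A, B, F are collinear ⇒ 2x-2y+6=0] ∩ [PF ⟂ AB ⇒ -2x-2y+34=0]]
   so F = (7, 10)

F = (7, 10)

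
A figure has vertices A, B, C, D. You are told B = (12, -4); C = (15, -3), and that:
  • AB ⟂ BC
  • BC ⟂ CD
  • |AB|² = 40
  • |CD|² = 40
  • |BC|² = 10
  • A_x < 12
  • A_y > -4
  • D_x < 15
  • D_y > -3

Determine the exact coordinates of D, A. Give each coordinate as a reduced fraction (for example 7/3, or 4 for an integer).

1. D_x = 13  [[BC ⟂ CD ⇒ 3x+1y-42=0] ∩ [|D−(15, -3)|²=40]]
2. D_y = 3  [[BC ⟂ CD ⇒ 3x+1y-42=0] ∩ [|D−(15, -3)|²=40]]
   so D = (13, 3)
3. A_x = 10  [[AB ⟂ BC ⇒ -3x-1y+32=0] ∩ [|A−(12, -4)|²=40]]
4. A_y = 2  [[AB ⟂ BC ⇒ -3x-1y+32=0] ∩ [|A−(12, -4)|²=40]]
   so A = (10, 2)

D = (13, 3)
A = (10, 2)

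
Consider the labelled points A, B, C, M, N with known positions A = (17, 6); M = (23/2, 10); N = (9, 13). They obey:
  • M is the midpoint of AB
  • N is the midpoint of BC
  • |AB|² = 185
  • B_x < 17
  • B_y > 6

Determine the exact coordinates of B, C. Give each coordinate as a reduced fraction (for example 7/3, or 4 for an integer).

B = (6, 14)
C = (12, 12)

1. B_x = 6  [B = 2·M−A = 2·(23/2, 10)−(17, 6)]
2. B_y = 14  [B = 2·M−A = 2·(23/2, 10)−(17, 6)]
   so B = (6, 14)
3. C_x = 12  [C = 2·N−B = 2·(9, 13)−(6, 14)]
4. C_y = 12  [C = 2·N−B = 2·(9, 13)−(6, 14)]
   so C = (12, 12)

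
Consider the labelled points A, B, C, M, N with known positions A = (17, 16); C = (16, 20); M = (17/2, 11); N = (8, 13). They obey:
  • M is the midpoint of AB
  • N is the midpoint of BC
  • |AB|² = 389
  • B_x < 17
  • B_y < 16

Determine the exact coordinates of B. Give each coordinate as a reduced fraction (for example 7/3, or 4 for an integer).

B = (0, 6)

1. B_x = 0  [B = 2·M−A = 2·(17/2, 11)−(17, 16)]
2. B_y = 6  [B = 2·M−A = 2·(17/2, 11)−(17, 16)]
   so B = (0, 6)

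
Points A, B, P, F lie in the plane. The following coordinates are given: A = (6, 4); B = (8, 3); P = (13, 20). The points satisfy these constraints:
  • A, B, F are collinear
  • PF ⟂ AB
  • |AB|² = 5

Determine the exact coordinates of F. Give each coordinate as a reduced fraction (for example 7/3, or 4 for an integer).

1. F_x = 26/5  [[A, B, F are collinear ⇒ 1x+2y-14=0] ∩ [PF ⟂ AB ⇒ 2x-1y-6=0]]
2. F_y = 22/5  [[A, B, F are collinear ⇒ 1x+2y-14=0] ∩ [PF ⟂ AB ⇒ 2x-1y-6=0]]
   so F = (26/5, 22/5)

F = (26/5, 22/5)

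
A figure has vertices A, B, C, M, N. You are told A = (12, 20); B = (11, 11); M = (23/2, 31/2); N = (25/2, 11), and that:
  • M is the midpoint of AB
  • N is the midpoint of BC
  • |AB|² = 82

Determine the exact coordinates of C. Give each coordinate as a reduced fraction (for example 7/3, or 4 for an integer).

1. C_x = 14  [C = 2·N−B = 2·(25/2, 11)−(11, 11)]
2. C_y = 11  [C = 2·N−B = 2·(25/2, 11)−(11, 11)]
   so C = (14, 11)

C = (14, 11)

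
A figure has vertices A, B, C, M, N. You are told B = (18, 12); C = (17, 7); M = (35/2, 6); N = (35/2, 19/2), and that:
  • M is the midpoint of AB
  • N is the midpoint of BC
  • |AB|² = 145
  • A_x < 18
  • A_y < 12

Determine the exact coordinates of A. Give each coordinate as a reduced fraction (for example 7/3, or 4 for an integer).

A = (17, 0)

1. A_x = 17  [A = 2·M−B = 2·(35/2, 6)−(18, 12)]
2. A_y = 0  [A = 2·M−B = 2·(35/2, 6)−(18, 12)]
   so A = (17, 0)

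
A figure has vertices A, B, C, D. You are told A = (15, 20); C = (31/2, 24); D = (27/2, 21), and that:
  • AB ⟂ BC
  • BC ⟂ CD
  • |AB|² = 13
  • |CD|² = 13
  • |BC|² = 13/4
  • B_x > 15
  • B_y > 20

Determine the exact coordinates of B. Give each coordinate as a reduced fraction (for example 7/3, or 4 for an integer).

1. B_x = 17  [[BC ⟂ CD ⇒ 2x+3y-103=0] ∩ [|B−(15, 20)|²=13]]
2. B_y = 23  [[BC ⟂ CD ⇒ 2x+3y-103=0] ∩ [|B−(15, 20)|²=13]]
   so B = (17, 23)

B = (17, 23)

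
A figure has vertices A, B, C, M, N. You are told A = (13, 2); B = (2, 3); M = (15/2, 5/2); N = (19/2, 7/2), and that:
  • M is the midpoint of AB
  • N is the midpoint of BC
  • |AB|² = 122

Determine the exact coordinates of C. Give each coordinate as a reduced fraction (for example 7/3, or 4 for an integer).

C = (17, 4)

1. C_x = 17  [C = 2·N−B = 2·(19/2, 7/2)−(2, 3)]
2. C_y = 4  [C = 2·N−B = 2·(19/2, 7/2)−(2, 3)]
   so C = (17, 4)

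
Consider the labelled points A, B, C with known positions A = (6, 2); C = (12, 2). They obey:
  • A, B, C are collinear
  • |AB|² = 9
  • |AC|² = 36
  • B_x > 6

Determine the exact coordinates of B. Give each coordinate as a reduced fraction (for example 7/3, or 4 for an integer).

B = (9, 2)

1. B_x = 9  [[A, B, C are collinear ⇒ -6y+12=0] ∩ [|B−(6, 2)|²=9]]
2. B_y = 2  [[A, B, C are collinear ⇒ -6y+12=0] ∩ [|B−(6, 2)|²=9]]
   so B = (9, 2)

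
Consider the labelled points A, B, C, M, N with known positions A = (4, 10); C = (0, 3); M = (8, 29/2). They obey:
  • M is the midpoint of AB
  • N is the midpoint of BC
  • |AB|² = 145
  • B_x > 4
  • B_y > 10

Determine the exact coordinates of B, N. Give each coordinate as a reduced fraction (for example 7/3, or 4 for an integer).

1. B_x = 12  [B = 2·M−A = 2·(8, 29/2)−(4, 10)]
2. B_y = 19  [B = 2·M−A = 2·(8, 29/2)−(4, 10)]
   so B = (12, 19)
3. N_x = 6  [2·N = B+C = (12, 19)+(0, 3)]
4. N_y = 11  [2·N = B+C = (12, 19)+(0, 3)]
   so N = (6, 11)

B = (12, 19)
N = (6, 11)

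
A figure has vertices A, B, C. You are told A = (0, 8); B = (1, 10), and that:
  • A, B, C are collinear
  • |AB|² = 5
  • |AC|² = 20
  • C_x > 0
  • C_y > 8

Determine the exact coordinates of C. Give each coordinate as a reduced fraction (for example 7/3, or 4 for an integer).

C = (2, 12)

1. C_x = 2  [[A, B, C are collinear ⇒ -2x+1y-8=0] ∩ [|C−(0, 8)|²=20]]
2. C_y = 12  [[A, B, C are collinear ⇒ -2x+1y-8=0] ∩ [|C−(0, 8)|²=20]]
   so C = (2, 12)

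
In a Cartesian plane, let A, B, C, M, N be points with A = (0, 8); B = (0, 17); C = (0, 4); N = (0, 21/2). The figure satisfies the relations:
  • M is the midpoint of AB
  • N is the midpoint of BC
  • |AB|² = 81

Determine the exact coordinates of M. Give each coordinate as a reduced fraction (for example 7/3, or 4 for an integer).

1. M_x = 0  [2·M = A+B = (0, 8)+(0, 17)]
2. M_y = 25/2  [2·M = A+B = (0, 8)+(0, 17)]
   so M = (0, 25/2)

M = (0, 25/2)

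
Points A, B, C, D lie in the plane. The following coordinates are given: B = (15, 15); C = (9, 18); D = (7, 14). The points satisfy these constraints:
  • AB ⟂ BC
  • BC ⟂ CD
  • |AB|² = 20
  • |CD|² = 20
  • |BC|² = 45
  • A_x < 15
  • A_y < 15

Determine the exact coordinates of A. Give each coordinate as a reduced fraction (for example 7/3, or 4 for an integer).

A = (13, 11)

1. A_x = 13  [[AB ⟂ BC ⇒ 6x-3y-45=0] ∩ [|A−(15, 15)|²=20]]
2. A_y = 11  [[AB ⟂ BC ⇒ 6x-3y-45=0] ∩ [|A−(15, 15)|²=20]]
   so A = (13, 11)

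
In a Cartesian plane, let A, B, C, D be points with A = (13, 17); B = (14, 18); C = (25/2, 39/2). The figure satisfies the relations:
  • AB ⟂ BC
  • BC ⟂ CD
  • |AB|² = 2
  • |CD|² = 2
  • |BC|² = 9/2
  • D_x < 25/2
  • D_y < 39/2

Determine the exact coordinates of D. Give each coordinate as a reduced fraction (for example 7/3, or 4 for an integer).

D = (23/2, 37/2)

1. D_x = 23/2  [[BC ⟂ CD ⇒ -3/2x+3/2y-21/2=0] ∩ [|D−(25/2, 39/2)|²=2]]
2. D_y = 37/2  [[BC ⟂ CD ⇒ -3/2x+3/2y-21/2=0] ∩ [|D−(25/2, 39/2)|²=2]]
   so D = (23/2, 37/2)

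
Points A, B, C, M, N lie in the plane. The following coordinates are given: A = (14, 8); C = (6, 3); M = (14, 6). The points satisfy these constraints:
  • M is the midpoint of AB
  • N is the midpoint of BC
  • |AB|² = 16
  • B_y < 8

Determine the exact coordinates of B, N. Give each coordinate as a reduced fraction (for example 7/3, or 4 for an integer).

1. B_x = 14  [B = 2·M−A = 2·(14, 6)−(14, 8)]
2. B_y = 4  [B = 2·M−A = 2·(14, 6)−(14, 8)]
   so B = (14, 4)
3. N_x = 10  [2·N = B+C = (14, 4)+(6, 3)]
4. N_y = 7/2  [2·N = B+C = (14, 4)+(6, 3)]
   so N = (10, 7/2)

B = (14, 4)
N = (10, 7/2)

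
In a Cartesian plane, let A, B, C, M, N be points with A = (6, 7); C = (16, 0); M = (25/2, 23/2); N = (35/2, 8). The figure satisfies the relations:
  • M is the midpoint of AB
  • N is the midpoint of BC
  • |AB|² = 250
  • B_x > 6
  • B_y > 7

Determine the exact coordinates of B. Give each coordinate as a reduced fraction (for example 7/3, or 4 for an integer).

B = (19, 16)

1. B_x = 19  [B = 2·M−A = 2·(25/2, 23/2)−(6, 7)]
2. B_y = 16  [B = 2·M−A = 2·(25/2, 23/2)−(6, 7)]
   so B = (19, 16)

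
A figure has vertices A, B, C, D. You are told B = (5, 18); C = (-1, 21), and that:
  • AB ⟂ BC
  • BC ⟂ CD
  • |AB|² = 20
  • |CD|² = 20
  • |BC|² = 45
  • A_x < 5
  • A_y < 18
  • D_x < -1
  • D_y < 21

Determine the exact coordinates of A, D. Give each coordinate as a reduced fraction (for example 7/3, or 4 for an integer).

1. A_x = 3  [[AB ⟂ BC ⇒ 6x-3y+24=0] ∩ [|A−(5, 18)|²=20]]
2. A_y = 14  [[AB ⟂ BC ⇒ 6x-3y+24=0] ∩ [|A−(5, 18)|²=20]]
   so A = (3, 14)
3. D_x = -3  [[BC ⟂ CD ⇒ -6x+3y-69=0] ∩ [|D−(-1, 21)|²=20]]
4. D_y = 17  [[BC ⟂ CD ⇒ -6x+3y-69=0] ∩ [|D−(-1, 21)|²=20]]
   so D = (-3, 17)

A = (3, 14)
D = (-3, 17)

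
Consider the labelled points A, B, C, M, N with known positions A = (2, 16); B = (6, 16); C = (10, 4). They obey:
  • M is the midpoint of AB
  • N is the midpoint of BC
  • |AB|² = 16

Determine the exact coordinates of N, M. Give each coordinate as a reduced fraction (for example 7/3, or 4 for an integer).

N = (8, 10)
M = (4, 16)

1. M_x = 4  [2·M = A+B = (2, 16)+(6, 16)]
2. M_y = 16  [2·M = A+B = (2, 16)+(6, 16)]
   so M = (4, 16)
3. N_x = 8  [2·N = B+C = (6, 16)+(10, 4)]
4. N_y = 10  [2·N = B+C = (6, 16)+(10, 4)]
   so N = (8, 10)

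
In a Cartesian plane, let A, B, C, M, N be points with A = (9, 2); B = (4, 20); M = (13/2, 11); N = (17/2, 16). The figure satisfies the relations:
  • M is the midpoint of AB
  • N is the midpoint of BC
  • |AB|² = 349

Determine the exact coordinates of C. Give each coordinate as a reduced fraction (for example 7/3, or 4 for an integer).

1. C_x = 13  [C = 2·N−B = 2·(17/2, 16)−(4, 20)]
2. C_y = 12  [C = 2·N−B = 2·(17/2, 16)−(4, 20)]
   so C = (13, 12)

C = (13, 12)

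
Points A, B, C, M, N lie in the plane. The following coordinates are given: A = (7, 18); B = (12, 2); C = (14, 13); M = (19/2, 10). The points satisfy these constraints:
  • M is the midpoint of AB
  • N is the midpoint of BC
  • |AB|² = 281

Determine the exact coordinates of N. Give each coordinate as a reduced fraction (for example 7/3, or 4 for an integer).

1. N_x = 13  [2·N = B+C = (12, 2)+(14, 13)]
2. N_y = 15/2  [2·N = B+C = (12, 2)+(14, 13)]
   so N = (13, 15/2)

N = (13, 15/2)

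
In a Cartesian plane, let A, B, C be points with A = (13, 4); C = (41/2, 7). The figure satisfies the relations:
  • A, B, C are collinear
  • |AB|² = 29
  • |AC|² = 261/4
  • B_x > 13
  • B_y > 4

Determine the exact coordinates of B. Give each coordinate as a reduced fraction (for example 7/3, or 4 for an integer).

B = (18, 6)

1. B_x = 18  [[A, B, C are collinear ⇒ 3x-15/2y-9=0] ∩ [|B−(13, 4)|²=29]]
2. B_y = 6  [[A, B, C are collinear ⇒ 3x-15/2y-9=0] ∩ [|B−(13, 4)|²=29]]
   so B = (18, 6)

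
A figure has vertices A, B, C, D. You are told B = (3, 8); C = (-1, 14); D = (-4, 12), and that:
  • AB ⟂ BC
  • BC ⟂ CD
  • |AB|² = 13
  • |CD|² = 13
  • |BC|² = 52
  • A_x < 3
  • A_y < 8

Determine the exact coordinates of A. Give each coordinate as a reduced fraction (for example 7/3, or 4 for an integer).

A = (0, 6)

1. A_x = 0  [[AB ⟂ BC ⇒ 4x-6y+36=0] ∩ [|A−(3, 8)|²=13]]
2. A_y = 6  [[AB ⟂ BC ⇒ 4x-6y+36=0] ∩ [|A−(3, 8)|²=13]]
   so A = (0, 6)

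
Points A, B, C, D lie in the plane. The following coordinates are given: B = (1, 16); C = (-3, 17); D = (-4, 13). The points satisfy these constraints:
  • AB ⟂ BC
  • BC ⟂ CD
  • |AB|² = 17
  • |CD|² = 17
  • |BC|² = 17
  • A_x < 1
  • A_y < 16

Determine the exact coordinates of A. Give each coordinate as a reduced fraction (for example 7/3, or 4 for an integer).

1. A_x = 0  [[AB ⟂ BC ⇒ 4x-1y+12=0] ∩ [|A−(1, 16)|²=17]]
2. A_y = 12  [[AB ⟂ BC ⇒ 4x-1y+12=0] ∩ [|A−(1, 16)|²=17]]
   so A = (0, 12)

A = (0, 12)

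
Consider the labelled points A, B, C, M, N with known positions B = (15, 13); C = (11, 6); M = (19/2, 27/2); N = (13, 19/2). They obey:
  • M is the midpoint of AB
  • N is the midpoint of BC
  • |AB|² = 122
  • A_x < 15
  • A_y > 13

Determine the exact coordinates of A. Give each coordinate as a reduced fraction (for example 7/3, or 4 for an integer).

A = (4, 14)

1. A_x = 4  [A = 2·M−B = 2·(19/2, 27/2)−(15, 13)]
2. A_y = 14  [A = 2·M−B = 2·(19/2, 27/2)−(15, 13)]
   so A = (4, 14)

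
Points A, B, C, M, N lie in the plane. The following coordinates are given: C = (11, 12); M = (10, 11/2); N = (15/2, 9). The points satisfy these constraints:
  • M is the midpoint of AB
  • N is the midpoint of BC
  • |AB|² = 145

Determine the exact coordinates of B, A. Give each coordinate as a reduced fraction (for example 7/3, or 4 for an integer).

1. B_x = 4  [B = 2·N−C = 2·(15/2, 9)−(11, 12)]
2. B_y = 6  [B = 2·N−C = 2·(15/2, 9)−(11, 12)]
   so B = (4, 6)
3. A_x = 16  [A = 2·M−B = 2·(10, 11/2)−(4, 6)]
4. A_y = 5  [A = 2·M−B = 2·(10, 11/2)−(4, 6)]
   so A = (16, 5)

B = (4, 6)
A = (16, 5)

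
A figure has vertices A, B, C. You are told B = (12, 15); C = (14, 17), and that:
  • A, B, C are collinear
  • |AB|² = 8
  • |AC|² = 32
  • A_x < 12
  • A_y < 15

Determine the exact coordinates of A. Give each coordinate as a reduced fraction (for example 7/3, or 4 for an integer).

1. A_x = 10  [[A, B, C are collinear ⇒ -2x+2y-6=0] ∩ [|A−(12, 15)|²=8]]
2. A_y = 13  [[A, B, C are collinear ⇒ -2x+2y-6=0] ∩ [|A−(12, 15)|²=8]]
   so A = (10, 13)

A = (10, 13)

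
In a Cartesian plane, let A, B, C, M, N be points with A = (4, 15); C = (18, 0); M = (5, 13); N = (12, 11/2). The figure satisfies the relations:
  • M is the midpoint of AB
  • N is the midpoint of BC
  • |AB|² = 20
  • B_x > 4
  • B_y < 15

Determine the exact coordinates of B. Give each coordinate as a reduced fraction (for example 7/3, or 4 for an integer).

1. B_x = 6  [B = 2·M−A = 2·(5, 13)−(4, 15)]
2. B_y = 11  [B = 2·M−A = 2·(5, 13)−(4, 15)]
   so B = (6, 11)

B = (6, 11)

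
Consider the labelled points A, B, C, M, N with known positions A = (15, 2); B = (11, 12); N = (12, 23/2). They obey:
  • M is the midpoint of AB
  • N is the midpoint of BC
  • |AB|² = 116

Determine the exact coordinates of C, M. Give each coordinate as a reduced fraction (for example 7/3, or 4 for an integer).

C = (13, 11)
M = (13, 7)

1. M_x = 13  [2·M = A+B = (15, 2)+(11, 12)]
2. M_y = 7  [2·M = A+B = (15, 2)+(11, 12)]
   so M = (13, 7)
3. C_x = 13  [C = 2·N−B = 2·(12, 23/2)−(11, 12)]
4. C_y = 11  [C = 2·N−B = 2·(12, 23/2)−(11, 12)]
   so C = (13, 11)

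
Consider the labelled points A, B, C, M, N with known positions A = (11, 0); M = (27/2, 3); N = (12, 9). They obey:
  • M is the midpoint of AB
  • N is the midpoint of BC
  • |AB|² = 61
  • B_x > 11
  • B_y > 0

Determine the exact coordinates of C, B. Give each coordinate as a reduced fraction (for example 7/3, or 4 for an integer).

1. B_x = 16  [B = 2·M−A = 2·(27/2, 3)−(11, 0)]
2. B_y = 6  [B = 2·M−A = 2·(27/2, 3)−(11, 0)]
   so B = (16, 6)
3. C_x = 8  [C = 2·N−B = 2·(12, 9)−(16, 6)]
4. C_y = 12  [C = 2·N−B = 2·(12, 9)−(16, 6)]
   so C = (8, 12)

C = (8, 12)
B = (16, 6)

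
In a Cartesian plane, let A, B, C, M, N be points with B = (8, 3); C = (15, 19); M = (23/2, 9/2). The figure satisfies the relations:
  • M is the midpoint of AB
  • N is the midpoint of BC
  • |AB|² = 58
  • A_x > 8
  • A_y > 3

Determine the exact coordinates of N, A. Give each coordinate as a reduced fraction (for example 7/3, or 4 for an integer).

1. A_x = 15  [A = 2·M−B = 2·(23/2, 9/2)−(8, 3)]
2. A_y = 6  [A = 2·M−B = 2·(23/2, 9/2)−(8, 3)]
   so A = (15, 6)
3. N_x = 23/2  [2·N = B+C = (8, 3)+(15, 19)]
4. N_y = 11  [2·N = B+C = (8, 3)+(15, 19)]
   so N = (23/2, 11)

N = (23/2, 11)
A = (15, 6)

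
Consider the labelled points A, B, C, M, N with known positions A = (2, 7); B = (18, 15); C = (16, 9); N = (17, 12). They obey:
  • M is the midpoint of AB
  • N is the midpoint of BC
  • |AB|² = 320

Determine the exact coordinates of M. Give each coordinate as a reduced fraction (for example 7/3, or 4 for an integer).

1. M_x = 10  [2·M = A+B = (2, 7)+(18, 15)]
2. M_y = 11  [2·M = A+B = (2, 7)+(18, 15)]
   so M = (10, 11)

M = (10, 11)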